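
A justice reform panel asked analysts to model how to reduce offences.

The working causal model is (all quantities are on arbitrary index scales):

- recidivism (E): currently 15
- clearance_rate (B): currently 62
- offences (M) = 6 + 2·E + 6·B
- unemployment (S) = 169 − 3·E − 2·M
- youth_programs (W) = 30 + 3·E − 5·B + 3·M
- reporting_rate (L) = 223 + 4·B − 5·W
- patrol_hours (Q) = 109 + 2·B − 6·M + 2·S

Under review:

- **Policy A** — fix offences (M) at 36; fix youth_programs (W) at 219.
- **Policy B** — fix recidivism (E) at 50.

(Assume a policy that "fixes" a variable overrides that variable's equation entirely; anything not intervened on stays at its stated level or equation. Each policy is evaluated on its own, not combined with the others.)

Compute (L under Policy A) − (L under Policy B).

5425

Policy A (M := 36, W := 219):
  E = 15
  B = 62
  M = 36
  W = 219
  L = 223 + 4·62 − 5·219 = -624
Policy B (E := 50):
  E = 50
  B = 62
  M = 6 + 2·50 + 6·62 = 478
  W = 30 + 3·50 − 5·62 + 3·478 = 1304
  L = 223 + 4·62 − 5·1304 = -6049
L: -624 − (-6049) = 5425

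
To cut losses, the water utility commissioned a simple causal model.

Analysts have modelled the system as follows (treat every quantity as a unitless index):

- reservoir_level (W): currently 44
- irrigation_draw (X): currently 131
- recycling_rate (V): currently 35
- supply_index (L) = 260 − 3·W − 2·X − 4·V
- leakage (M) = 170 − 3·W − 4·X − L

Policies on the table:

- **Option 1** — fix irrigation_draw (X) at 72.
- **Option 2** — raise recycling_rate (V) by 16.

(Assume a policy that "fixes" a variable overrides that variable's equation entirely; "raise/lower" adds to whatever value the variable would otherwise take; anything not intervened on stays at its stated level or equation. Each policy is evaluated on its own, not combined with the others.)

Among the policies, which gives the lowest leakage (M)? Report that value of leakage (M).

Option 1 (X := 72):
  W = 44
  X = 72
  V = 35
  L = 260 − 3·44 − 2·72 − 4·35 = -156
  M = 170 − 3·44 − 4·72 − (-156) = -94
Option 2 (V + 16):
  W = 44
  X = 131
  V = 35 + 16 = 51
  L = 260 − 3·44 − 2·131 − 4·51 = -338
  M = 170 − 3·44 − 4·131 − (-338) = -148
Comparing — Option 1: M=-94, Option 2: M=-148. Lowest is -148 (Option 2).

-148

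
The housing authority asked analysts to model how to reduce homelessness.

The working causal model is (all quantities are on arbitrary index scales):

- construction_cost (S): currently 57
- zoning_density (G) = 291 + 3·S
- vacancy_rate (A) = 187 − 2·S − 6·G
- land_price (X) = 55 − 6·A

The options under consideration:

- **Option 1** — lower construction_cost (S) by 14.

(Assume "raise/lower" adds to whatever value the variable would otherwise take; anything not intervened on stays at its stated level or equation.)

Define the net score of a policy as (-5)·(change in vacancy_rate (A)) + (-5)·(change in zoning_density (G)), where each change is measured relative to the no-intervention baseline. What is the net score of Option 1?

Baseline:
  S = 57
  G = 291 + 3·57 = 462
  A = 187 − 2·57 − 6·462 = -2699
Option 1 (S − 14):
  S = 57 − 14 = 43
  G = 291 + 3·43 = 420
  A = 187 − 2·43 − 6·420 = -2419
ΔA = -2419 − (-2699) = 280; ΔG = 420 − 462 = -42
Score = (-5)·280 + (-5)·(-42) = -1190

-1190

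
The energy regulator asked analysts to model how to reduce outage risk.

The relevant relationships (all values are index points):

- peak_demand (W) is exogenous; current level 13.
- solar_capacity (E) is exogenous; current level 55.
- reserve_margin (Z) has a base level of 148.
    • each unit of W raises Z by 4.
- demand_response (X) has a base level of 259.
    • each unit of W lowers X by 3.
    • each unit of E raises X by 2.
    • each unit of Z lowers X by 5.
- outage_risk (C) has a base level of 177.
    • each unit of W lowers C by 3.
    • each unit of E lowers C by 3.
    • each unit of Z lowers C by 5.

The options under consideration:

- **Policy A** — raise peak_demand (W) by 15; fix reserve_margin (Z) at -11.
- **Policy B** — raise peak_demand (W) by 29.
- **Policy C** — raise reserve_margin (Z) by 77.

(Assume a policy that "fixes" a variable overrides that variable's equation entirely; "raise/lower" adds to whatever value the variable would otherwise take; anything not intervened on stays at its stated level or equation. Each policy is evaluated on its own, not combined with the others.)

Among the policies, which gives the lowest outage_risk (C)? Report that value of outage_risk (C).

-1694

Policy A (W + 15, Z := -11):
  W = 13 + 15 = 28
  E = 55
  Z = -11
  C = 177 − 3·28 − 3·55 − 5·(-11) = -17
Policy B (W + 29):
  W = 13 + 29 = 42
  E = 55
  Z = 148 + 4·42 = 316
  C = 177 − 3·42 − 3·55 − 5·316 = -1694
Policy C (Z + 77):
  W = 13
  E = 55
  Z = 148 + 4·13 (+77 from intervention) = 277
  C = 177 − 3·13 − 3·55 − 5·277 = -1412
Comparing — Policy A: C=-17, Policy B: C=-1694, Policy C: C=-1412. Lowest is -1694 (Policy B).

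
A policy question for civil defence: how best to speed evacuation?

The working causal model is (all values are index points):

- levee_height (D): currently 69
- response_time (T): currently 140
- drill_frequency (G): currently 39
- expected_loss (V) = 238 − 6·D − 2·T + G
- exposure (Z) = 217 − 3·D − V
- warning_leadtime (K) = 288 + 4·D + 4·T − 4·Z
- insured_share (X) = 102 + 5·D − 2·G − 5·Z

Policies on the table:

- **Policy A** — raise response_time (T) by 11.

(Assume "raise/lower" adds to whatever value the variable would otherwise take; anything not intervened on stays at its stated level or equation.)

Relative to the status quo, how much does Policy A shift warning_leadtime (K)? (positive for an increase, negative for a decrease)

Baseline:
  D = 69
  T = 140
  G = 39
  V = 238 − 6·69 − 2·140 + 39 = -417
  Z = 217 − 3·69 − (-417) = 427
  K = 288 + 4·69 + 4·140 − 4·427 = -584
Policy A (T + 11):
  D = 69
  T = 140 + 11 = 151
  G = 39
  V = 238 − 6·69 − 2·151 + 39 = -439
  Z = 217 − 3·69 − (-439) = 449
  K = 288 + 4·69 + 4·151 − 4·449 = -628
Change in K: -628 − (-584) = -44

-44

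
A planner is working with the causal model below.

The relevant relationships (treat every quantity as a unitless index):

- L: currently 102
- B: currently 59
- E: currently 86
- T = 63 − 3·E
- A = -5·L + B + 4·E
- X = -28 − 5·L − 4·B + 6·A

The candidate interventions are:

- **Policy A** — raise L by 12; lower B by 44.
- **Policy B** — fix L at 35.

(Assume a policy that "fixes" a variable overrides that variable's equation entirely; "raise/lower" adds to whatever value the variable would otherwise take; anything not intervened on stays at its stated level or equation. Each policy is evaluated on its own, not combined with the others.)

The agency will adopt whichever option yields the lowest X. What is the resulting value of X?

Policy A (L + 12, B − 44):
  L = 102 + 12 = 114
  B = 59 − 44 = 15
  E = 86
  A = 0 − 5·114 + 15 + 4·86 = -211
  X = -28 − 5·114 − 4·15 + 6·(-211) = -1924
Policy B (L := 35):
  L = 35
  B = 59
  E = 86
  A = 0 − 5·35 + 59 + 4·86 = 228
  X = -28 − 5·35 − 4·59 + 6·228 = 929
Comparing — Policy A: X=-1924, Policy B: X=929. Lowest is -1924 (Policy A).

-1924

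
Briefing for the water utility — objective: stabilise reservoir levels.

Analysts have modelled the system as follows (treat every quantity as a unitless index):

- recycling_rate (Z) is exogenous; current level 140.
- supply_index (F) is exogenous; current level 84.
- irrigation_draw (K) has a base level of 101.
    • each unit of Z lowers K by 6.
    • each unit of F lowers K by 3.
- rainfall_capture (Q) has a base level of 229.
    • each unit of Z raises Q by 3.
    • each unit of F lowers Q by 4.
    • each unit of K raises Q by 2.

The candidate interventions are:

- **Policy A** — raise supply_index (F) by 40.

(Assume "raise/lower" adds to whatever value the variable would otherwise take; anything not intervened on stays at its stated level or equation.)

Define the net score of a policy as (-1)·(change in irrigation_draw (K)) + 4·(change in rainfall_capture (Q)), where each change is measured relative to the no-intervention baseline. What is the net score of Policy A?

Baseline:
  Z = 140
  F = 84
  K = 101 − 6·140 − 3·84 = -991
  Q = 229 + 3·140 − 4·84 + 2·(-991) = -1669
Policy A (F + 40):
  Z = 140
  F = 84 + 40 = 124
  K = 101 − 6·140 − 3·124 = -1111
  Q = 229 + 3·140 − 4·124 + 2·(-1111) = -2069
ΔK = -1111 − (-991) = -120; ΔQ = -2069 − (-1669) = -400
Score = (-1)·(-120) + 4·(-400) = -1480

-1480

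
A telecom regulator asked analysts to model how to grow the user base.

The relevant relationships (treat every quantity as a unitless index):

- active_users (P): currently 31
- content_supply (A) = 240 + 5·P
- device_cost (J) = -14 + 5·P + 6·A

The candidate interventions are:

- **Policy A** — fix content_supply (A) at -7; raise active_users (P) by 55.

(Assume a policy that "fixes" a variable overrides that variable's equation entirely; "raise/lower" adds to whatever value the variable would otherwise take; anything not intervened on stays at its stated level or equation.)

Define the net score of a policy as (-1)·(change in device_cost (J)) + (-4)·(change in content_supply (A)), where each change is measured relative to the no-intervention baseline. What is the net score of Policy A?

3745

Baseline:
  P = 31
  A = 240 + 5·31 = 395
  J = -14 + 5·31 + 6·395 = 2511
Policy A (A := -7, P + 55):
  P = 31 + 55 = 86
  A = -7
  J = -14 + 5·86 + 6·(-7) = 374
ΔJ = 374 − 2511 = -2137; ΔA = -7 − 395 = -402
Score = (-1)·(-2137) + (-4)·(-402) = 3745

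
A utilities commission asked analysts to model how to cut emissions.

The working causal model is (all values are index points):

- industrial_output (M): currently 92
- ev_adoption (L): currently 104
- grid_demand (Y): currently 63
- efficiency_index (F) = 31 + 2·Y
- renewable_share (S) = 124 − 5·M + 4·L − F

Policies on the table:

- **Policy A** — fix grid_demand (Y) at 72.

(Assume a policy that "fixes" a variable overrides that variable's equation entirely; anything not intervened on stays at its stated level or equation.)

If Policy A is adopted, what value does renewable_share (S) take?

-95

Policy A (Y := 72):
  M = 92
  L = 104
  Y = 72
  F = 31 + 2·72 = 175
  S = 124 − 5·92 + 4·104 − 175 = -95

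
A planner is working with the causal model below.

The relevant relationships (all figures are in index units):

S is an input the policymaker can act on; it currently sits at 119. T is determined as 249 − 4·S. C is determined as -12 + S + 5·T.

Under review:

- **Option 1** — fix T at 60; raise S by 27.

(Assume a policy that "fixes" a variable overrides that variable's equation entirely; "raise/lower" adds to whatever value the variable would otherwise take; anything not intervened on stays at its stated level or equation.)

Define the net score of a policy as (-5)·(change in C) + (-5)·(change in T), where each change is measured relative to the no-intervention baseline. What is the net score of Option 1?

-8745

Baseline:
  S = 119
  T = 249 − 4·119 = -227
  C = -12 + 119 + 5·(-227) = -1028
Option 1 (T := 60, S + 27):
  S = 119 + 27 = 146
  T = 60
  C = -12 + 146 + 5·60 = 434
ΔC = 434 − (-1028) = 1462; ΔT = 60 − (-227) = 287
Score = (-5)·1462 + (-5)·287 = -8745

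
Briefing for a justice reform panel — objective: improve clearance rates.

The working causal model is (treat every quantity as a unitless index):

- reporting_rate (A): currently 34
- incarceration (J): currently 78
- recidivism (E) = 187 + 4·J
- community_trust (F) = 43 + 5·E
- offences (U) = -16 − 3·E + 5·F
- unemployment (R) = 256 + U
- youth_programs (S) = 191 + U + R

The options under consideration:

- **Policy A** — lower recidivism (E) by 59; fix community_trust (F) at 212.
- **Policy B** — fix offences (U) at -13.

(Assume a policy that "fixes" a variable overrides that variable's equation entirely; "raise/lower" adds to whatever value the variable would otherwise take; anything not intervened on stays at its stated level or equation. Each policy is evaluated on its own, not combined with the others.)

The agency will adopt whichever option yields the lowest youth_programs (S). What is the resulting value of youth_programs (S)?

Policy A (E − 59, F := 212):
  J = 78
  E = 187 + 4·78 (−59 from intervention) = 440
  F = 212
  U = -16 − 3·440 + 5·212 = -276
  R = 256 + (-276) = -20
  S = 191 + (-276) + (-20) = -105
Policy B (U := -13):
  J = 78
  E = 187 + 4·78 = 499
  F = 43 + 5·499 = 2538
  U = -13
  R = 256 + (-13) = 243
  S = 191 + (-13) + 243 = 421
Comparing — Policy A: S=-105, Policy B: S=421. Lowest is -105 (Policy A).

-105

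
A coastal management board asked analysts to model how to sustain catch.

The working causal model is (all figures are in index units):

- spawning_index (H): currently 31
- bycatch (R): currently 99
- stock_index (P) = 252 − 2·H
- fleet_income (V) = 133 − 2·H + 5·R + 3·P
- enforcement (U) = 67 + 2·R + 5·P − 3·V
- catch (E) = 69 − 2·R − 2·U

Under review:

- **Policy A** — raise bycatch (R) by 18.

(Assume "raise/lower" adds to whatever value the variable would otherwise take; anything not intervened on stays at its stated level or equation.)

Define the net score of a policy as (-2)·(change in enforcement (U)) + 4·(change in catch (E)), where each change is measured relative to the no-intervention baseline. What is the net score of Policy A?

2196

Baseline:
  H = 31
  R = 99
  P = 252 − 2·31 = 190
  V = 133 − 2·31 + 5·99 + 3·190 = 1136
  U = 67 + 2·99 + 5·190 − 3·1136 = -2193
  E = 69 − 2·99 − 2·(-2193) = 4257
Policy A (R + 18):
  H = 31
  R = 99 + 18 = 117
  P = 252 − 2·31 = 190
  V = 133 − 2·31 + 5·117 + 3·190 = 1226
  U = 67 + 2·117 + 5·190 − 3·1226 = -2427
  E = 69 − 2·117 − 2·(-2427) = 4689
ΔU = -2427 − (-2193) = -234; ΔE = 4689 − 4257 = 432
Score = (-2)·(-234) + 4·432 = 2196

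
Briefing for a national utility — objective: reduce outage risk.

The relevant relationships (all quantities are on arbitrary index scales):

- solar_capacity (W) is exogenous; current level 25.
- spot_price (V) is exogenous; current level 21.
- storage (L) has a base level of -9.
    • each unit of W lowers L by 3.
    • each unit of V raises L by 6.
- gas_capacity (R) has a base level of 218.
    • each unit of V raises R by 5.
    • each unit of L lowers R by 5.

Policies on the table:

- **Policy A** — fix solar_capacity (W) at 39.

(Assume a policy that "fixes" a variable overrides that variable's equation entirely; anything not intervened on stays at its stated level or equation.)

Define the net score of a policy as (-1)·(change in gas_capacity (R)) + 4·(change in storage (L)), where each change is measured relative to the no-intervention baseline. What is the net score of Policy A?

Baseline:
  W = 25
  V = 21
  L = -9 − 3·25 + 6·21 = 42
  R = 218 + 5·21 − 5·42 = 113
Policy A (W := 39):
  W = 39
  V = 21
  L = -9 − 3·39 + 6·21 = 0
  R = 218 + 5·21 − 5·0 = 323
ΔR = 323 − 113 = 210; ΔL = 0 − 42 = -42
Score = (-1)·210 + 4·(-42) = -378

-378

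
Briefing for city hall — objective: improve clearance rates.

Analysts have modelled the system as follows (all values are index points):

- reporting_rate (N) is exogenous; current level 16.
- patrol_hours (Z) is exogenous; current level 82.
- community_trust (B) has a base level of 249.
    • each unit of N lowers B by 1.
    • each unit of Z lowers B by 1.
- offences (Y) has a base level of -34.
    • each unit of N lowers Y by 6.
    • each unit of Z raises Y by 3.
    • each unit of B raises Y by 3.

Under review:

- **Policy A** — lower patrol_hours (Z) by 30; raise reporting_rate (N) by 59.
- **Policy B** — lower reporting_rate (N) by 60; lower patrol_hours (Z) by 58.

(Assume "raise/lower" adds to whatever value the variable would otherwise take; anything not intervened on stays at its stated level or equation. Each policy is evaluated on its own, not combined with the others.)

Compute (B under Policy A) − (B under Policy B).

Policy A (Z − 30, N + 59):
  N = 16 + 59 = 75
  Z = 82 − 30 = 52
  B = 249 − 75 − 52 = 122
Policy B (N − 60, Z − 58):
  N = 16 − 60 = -44
  Z = 82 − 58 = 24
  B = 249 − (-44) − 24 = 269
B: 122 − 269 = -147

-147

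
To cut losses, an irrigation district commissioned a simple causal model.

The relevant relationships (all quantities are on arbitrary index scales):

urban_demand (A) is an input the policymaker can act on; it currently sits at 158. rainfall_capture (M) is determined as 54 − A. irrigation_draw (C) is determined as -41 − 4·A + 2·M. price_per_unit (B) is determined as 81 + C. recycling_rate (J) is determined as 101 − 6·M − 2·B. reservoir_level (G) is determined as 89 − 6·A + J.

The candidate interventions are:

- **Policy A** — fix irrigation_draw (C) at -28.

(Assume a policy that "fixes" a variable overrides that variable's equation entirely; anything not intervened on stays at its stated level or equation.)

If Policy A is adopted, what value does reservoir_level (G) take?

Policy A (C := -28):
  A = 158
  M = 54 − 158 = -104
  C = -28
  B = 81 + (-28) = 53
  J = 101 − 6·(-104) − 2·53 = 619
  G = 89 − 6·158 + 619 = -240

-240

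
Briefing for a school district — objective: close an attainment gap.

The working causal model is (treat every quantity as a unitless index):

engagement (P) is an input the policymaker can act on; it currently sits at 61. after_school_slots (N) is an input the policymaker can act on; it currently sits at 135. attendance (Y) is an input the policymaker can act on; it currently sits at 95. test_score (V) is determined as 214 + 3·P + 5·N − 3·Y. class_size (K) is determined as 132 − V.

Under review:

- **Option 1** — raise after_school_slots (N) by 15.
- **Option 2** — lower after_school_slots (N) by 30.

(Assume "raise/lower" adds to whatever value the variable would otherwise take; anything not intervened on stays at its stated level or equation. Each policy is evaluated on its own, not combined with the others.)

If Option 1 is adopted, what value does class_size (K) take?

Option 1 (N + 15):
  P = 61
  N = 135 + 15 = 150
  Y = 95
  V = 214 + 3·61 + 5·150 − 3·95 = 862
  K = 132 − 862 = -730

-730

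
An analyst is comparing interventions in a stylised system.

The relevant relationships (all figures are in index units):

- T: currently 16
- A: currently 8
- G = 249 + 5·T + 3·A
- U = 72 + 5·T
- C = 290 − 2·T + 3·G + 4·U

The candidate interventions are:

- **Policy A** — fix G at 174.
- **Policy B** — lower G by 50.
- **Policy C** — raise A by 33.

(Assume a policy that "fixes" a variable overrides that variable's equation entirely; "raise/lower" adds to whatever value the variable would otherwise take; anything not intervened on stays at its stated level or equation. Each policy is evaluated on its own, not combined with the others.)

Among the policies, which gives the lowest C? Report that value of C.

1388

Policy A (G := 174):
  T = 16
  A = 8
  G = 174
  U = 72 + 5·16 = 152
  C = 290 − 2·16 + 3·174 + 4·152 = 1388
Policy B (G − 50):
  T = 16
  A = 8
  G = 249 + 5·16 + 3·8 (−50 from intervention) = 303
  U = 72 + 5·16 = 152
  C = 290 − 2·16 + 3·303 + 4·152 = 1775
Policy C (A + 33):
  T = 16
  A = 8 + 33 = 41
  G = 249 + 5·16 + 3·41 = 452
  U = 72 + 5·16 = 152
  C = 290 − 2·16 + 3·452 + 4·152 = 2222
Comparing — Policy A: C=1388, Policy B: C=1775, Policy C: C=2222. Lowest is 1388 (Policy A).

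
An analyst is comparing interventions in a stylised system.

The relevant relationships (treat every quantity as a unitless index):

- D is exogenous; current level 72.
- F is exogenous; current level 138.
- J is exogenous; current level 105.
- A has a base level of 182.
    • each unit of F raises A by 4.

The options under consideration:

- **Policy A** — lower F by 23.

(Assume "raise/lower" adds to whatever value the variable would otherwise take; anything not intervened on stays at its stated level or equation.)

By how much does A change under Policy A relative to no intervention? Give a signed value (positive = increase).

-92

Baseline:
  F = 138
  A = 182 + 4·138 = 734
Policy A (F − 23):
  F = 138 − 23 = 115
  A = 182 + 4·115 = 642
Change in A: 642 − 734 = -92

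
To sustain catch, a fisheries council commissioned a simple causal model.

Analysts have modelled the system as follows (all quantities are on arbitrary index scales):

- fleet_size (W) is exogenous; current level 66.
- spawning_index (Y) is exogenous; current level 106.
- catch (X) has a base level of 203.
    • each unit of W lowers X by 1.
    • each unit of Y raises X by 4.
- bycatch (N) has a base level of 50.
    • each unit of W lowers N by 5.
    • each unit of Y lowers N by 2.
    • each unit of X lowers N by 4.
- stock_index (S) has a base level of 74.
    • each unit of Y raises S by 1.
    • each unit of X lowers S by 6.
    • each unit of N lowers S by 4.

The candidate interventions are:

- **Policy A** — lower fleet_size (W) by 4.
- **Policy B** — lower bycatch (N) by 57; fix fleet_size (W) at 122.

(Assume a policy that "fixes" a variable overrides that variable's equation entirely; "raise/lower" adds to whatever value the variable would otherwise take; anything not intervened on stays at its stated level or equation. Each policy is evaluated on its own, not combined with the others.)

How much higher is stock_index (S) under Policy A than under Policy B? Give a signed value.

-828

Policy A (W − 4):
  W = 66 − 4 = 62
  Y = 106
  X = 203 − 62 + 4·106 = 565
  N = 50 − 5·62 − 2·106 − 4·565 = -2732
  S = 74 + 106 − 6·565 − 4·(-2732) = 7718
Policy B (N − 57, W := 122):
  W = 122
  Y = 106
  X = 203 − 122 + 4·106 = 505
  N = 50 − 5·122 − 2·106 − 4·505 (−57 from intervention) = -2849
  S = 74 + 106 − 6·505 − 4·(-2849) = 8546
S: 7718 − 8546 = -828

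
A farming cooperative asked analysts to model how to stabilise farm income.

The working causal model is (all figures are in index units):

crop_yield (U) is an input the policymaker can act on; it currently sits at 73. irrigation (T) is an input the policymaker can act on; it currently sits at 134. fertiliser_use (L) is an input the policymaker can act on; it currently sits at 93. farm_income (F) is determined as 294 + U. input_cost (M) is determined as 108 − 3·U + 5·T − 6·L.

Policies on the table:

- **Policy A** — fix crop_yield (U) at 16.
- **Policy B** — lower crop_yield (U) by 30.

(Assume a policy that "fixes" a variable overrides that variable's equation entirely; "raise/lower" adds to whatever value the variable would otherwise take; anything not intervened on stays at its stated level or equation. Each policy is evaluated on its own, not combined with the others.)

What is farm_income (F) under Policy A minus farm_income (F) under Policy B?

-27

Policy A (U := 16):
  U = 16
  F = 294 + 16 = 310
Policy B (U − 30):
  U = 73 − 30 = 43
  F = 294 + 43 = 337
F: 310 − 337 = -27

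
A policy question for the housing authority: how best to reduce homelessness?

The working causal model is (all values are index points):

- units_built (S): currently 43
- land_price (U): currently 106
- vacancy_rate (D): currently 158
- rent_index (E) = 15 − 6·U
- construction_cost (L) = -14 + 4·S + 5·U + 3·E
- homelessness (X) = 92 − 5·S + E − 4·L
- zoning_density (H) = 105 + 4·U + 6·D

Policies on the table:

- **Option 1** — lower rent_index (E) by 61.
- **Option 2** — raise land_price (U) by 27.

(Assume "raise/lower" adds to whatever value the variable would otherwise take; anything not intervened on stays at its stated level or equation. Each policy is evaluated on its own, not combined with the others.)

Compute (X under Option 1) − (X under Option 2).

Option 1 (E − 61):
  S = 43
  U = 106
  E = 15 − 6·106 (−61 from intervention) = -682
  L = -14 + 4·43 + 5·106 + 3·(-682) = -1358
  X = 92 − 5·43 + (-682) − 4·(-1358) = 4627
Option 2 (U + 27):
  S = 43
  U = 106 + 27 = 133
  E = 15 − 6·133 = -783
  L = -14 + 4·43 + 5·133 + 3·(-783) = -1526
  X = 92 − 5·43 + (-783) − 4·(-1526) = 5198
X: 4627 − 5198 = -571

-571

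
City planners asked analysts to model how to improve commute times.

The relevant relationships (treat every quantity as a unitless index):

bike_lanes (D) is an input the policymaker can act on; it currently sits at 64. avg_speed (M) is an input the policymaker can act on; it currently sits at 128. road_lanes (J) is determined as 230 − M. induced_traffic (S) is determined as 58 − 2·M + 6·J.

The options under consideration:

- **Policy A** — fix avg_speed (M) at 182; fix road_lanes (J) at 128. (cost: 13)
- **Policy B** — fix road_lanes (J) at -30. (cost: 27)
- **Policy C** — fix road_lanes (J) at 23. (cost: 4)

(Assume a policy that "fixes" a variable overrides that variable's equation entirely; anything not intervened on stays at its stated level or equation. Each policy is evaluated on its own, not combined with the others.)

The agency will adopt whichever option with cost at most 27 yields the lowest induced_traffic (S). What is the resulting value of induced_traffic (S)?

-378

Policy A (M := 182, J := 128):
  M = 182
  J = 128
  S = 58 − 2·182 + 6·128 = 462
Policy B (J := -30):
  M = 128
  J = -30
  S = 58 − 2·128 + 6·(-30) = -378
Policy C (J := 23):
  M = 128
  J = 23
  S = 58 − 2·128 + 6·23 = -60
Comparing — Policy A: S=462, Policy B: S=-378, Policy C: S=-60. Lowest is -378 (Policy B).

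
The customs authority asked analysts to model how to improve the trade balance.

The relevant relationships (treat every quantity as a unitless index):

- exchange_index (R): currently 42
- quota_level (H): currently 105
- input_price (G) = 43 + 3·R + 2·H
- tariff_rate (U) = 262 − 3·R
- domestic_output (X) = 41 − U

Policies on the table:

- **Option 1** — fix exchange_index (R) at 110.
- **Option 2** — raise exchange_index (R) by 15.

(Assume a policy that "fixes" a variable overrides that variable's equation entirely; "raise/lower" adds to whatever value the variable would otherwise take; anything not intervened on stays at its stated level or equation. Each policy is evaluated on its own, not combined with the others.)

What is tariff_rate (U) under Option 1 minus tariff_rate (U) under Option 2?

Option 1 (R := 110):
  R = 110
  U = 262 − 3·110 = -68
Option 2 (R + 15):
  R = 42 + 15 = 57
  U = 262 − 3·57 = 91
U: -68 − 91 = -159

-159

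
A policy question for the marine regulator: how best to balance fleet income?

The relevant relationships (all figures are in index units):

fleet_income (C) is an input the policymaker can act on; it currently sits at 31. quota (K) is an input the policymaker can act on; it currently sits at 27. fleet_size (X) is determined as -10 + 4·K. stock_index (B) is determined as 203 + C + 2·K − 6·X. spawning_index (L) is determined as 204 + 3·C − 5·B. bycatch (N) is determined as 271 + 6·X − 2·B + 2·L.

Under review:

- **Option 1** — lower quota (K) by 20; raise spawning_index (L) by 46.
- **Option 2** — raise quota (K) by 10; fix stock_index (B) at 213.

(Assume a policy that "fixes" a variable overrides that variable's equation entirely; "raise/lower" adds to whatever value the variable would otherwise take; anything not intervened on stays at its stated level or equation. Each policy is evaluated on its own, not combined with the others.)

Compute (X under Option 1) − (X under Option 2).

Option 1 (K − 20, L + 46):
  K = 27 − 20 = 7
  X = -10 + 4·7 = 18
Option 2 (K + 10, B := 213):
  K = 27 + 10 = 37
  X = -10 + 4·37 = 138
X: 18 − 138 = -120

-120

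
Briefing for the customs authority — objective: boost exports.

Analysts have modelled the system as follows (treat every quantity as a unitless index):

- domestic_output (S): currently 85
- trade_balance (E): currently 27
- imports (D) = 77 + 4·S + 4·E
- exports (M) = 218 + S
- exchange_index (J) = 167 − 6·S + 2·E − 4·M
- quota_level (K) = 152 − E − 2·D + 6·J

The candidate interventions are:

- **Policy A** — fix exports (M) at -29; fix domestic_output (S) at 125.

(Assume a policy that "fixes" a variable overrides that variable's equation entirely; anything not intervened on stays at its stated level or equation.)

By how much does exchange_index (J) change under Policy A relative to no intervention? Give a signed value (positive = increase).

Baseline:
  S = 85
  E = 27
  M = 218 + 85 = 303
  J = 167 − 6·85 + 2·27 − 4·303 = -1501
Policy A (M := -29, S := 125):
  S = 125
  E = 27
  M = -29
  J = 167 − 6·125 + 2·27 − 4·(-29) = -413
Change in J: -413 − (-1501) = 1088

1088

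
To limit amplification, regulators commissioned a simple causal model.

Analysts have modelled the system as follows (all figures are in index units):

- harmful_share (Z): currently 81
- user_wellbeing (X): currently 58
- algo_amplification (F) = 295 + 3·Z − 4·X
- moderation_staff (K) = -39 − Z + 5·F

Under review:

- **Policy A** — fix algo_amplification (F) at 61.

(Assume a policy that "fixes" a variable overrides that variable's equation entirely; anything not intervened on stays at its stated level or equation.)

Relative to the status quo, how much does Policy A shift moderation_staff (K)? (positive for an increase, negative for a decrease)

-1225

Baseline:
  Z = 81
  X = 58
  F = 295 + 3·81 − 4·58 = 306
  K = -39 − 81 + 5·306 = 1410
Policy A (F := 61):
  Z = 81
  X = 58
  F = 61
  K = -39 − 81 + 5·61 = 185
Change in K: 185 − 1410 = -1225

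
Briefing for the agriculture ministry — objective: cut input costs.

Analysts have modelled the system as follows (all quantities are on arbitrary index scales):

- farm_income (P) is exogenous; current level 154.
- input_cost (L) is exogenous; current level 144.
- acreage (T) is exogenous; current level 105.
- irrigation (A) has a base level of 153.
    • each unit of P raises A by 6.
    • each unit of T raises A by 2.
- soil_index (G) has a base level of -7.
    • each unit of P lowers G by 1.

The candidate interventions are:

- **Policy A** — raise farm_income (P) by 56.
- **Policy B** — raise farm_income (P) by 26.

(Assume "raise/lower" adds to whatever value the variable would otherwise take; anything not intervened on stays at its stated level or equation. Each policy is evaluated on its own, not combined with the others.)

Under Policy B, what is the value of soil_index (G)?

Policy B (P + 26):
  P = 154 + 26 = 180
  G = -7 − 180 = -187

-187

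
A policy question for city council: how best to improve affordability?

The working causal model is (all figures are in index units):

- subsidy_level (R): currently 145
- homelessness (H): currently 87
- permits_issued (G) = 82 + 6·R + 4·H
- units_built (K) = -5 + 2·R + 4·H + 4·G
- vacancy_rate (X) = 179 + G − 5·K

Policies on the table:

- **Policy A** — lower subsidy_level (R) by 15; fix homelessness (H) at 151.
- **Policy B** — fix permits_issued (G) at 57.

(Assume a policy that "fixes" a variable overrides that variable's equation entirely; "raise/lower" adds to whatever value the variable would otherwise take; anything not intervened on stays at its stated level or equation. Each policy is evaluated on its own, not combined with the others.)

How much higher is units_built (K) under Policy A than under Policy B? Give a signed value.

5862

Policy A (R − 15, H := 151):
  R = 145 − 15 = 130
  H = 151
  G = 82 + 6·130 + 4·151 = 1466
  K = -5 + 2·130 + 4·151 + 4·1466 = 6723
Policy B (G := 57):
  R = 145
  H = 87
  G = 57
  K = -5 + 2·145 + 4·87 + 4·57 = 861
K: 6723 − 861 = 5862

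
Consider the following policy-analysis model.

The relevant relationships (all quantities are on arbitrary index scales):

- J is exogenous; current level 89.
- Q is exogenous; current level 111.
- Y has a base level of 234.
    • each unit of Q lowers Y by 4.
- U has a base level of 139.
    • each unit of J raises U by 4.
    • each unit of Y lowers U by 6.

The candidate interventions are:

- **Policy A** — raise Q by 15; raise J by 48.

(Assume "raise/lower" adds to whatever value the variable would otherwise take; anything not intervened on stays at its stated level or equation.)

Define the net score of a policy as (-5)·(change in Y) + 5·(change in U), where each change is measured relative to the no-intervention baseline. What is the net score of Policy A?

Baseline:
  J = 89
  Q = 111
  Y = 234 − 4·111 = -210
  U = 139 + 4·89 − 6·(-210) = 1755
Policy A (Q + 15, J + 48):
  J = 89 + 48 = 137
  Q = 111 + 15 = 126
  Y = 234 − 4·126 = -270
  U = 139 + 4·137 − 6·(-270) = 2307
ΔY = -270 − (-210) = -60; ΔU = 2307 − 1755 = 552
Score = (-5)·(-60) + 5·552 = 3060

3060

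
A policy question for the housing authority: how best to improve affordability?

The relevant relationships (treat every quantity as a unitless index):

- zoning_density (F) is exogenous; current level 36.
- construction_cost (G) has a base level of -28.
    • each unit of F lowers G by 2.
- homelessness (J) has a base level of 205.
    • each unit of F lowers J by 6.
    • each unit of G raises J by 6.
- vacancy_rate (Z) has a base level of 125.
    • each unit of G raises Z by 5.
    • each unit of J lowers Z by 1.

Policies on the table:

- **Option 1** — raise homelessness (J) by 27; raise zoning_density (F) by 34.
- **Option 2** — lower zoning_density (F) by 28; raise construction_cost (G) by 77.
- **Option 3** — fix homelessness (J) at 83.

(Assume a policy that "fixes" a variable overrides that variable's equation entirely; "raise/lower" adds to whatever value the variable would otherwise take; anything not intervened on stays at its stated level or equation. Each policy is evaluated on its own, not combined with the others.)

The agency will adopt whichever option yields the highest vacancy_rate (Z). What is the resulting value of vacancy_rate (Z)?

Option 1 (J + 27, F + 34):
  F = 36 + 34 = 70
  G = -28 − 2·70 = -168
  J = 205 − 6·70 + 6·(-168) (+27 from intervention) = -1196
  Z = 125 + 5·(-168) − (-1196) = 481
Option 2 (F − 28, G + 77):
  F = 36 − 28 = 8
  G = -28 − 2·8 (+77 from intervention) = 33
  J = 205 − 6·8 + 6·33 = 355
  Z = 125 + 5·33 − 355 = -65
Option 3 (J := 83):
  F = 36
  G = -28 − 2·36 = -100
  J = 83
  Z = 125 + 5·(-100) − 83 = -458
Comparing — Option 1: Z=481, Option 2: Z=-65, Option 3: Z=-458. Highest is 481 (Option 1).

481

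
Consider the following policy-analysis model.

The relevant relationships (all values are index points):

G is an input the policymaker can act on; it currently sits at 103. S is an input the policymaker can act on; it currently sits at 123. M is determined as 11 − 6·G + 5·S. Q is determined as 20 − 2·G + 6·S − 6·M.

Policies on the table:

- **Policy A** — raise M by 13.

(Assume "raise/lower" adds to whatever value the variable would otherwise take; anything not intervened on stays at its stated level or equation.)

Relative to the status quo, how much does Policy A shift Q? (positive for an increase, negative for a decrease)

-78

Baseline:
  G = 103
  S = 123
  M = 11 − 6·103 + 5·123 = 8
  Q = 20 − 2·103 + 6·123 − 6·8 = 504
Policy A (M + 13):
  G = 103
  S = 123
  M = 11 − 6·103 + 5·123 (+13 from intervention) = 21
  Q = 20 − 2·103 + 6·123 − 6·21 = 426
Change in Q: 426 − 504 = -78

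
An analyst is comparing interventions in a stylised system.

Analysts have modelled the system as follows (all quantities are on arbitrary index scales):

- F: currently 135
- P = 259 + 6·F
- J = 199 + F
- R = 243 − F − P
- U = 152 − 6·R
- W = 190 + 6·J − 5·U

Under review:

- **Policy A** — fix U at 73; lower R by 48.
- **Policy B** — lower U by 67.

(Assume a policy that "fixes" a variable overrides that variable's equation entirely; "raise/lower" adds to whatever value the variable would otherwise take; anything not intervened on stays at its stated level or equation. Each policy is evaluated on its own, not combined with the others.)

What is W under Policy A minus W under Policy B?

28890

Policy A (U := 73, R − 48):
  F = 135
  P = 259 + 6·135 = 1069
  J = 199 + 135 = 334
  R = 243 − 135 − 1069 (−48 from intervention) = -1009
  U = 73
  W = 190 + 6·334 − 5·73 = 1829
Policy B (U − 67):
  F = 135
  P = 259 + 6·135 = 1069
  J = 199 + 135 = 334
  R = 243 − 135 − 1069 = -961
  U = 152 − 6·(-961) (−67 from intervention) = 5851
  W = 190 + 6·334 − 5·5851 = -27061
W: 1829 − (-27061) = 28890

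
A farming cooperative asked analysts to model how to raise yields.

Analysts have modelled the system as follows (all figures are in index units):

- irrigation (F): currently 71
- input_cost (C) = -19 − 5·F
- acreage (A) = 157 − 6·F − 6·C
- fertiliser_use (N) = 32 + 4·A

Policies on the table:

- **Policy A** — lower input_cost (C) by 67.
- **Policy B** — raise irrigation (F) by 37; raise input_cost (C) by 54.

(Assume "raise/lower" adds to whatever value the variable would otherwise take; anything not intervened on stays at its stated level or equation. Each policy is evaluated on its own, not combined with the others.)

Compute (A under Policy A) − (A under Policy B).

-162

Policy A (C − 67):
  F = 71
  C = -19 − 5·71 (−67 from intervention) = -441
  A = 157 − 6·71 − 6·(-441) = 2377
Policy B (F + 37, C + 54):
  F = 71 + 37 = 108
  C = -19 − 5·108 (+54 from intervention) = -505
  A = 157 − 6·108 − 6·(-505) = 2539
A: 2377 − 2539 = -162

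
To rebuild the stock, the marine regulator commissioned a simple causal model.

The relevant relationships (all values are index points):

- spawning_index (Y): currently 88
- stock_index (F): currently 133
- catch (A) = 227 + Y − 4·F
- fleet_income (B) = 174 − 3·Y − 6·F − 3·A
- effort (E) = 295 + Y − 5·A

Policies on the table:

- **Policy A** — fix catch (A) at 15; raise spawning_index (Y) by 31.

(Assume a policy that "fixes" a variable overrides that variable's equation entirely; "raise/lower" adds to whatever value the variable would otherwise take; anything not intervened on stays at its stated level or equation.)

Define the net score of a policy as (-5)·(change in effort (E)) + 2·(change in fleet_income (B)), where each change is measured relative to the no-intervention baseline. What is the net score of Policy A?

Baseline:
  Y = 88
  F = 133
  A = 227 + 88 − 4·133 = -217
  B = 174 − 3·88 − 6·133 − 3·(-217) = -237
  E = 295 + 88 − 5·(-217) = 1468
Policy A (A := 15, Y + 31):
  Y = 88 + 31 = 119
  F = 133
  A = 15
  B = 174 − 3·119 − 6·133 − 3·15 = -1026
  E = 295 + 119 − 5·15 = 339
ΔE = 339 − 1468 = -1129; ΔB = -1026 − (-237) = -789
Score = (-5)·(-1129) + 2·(-789) = 4067

4067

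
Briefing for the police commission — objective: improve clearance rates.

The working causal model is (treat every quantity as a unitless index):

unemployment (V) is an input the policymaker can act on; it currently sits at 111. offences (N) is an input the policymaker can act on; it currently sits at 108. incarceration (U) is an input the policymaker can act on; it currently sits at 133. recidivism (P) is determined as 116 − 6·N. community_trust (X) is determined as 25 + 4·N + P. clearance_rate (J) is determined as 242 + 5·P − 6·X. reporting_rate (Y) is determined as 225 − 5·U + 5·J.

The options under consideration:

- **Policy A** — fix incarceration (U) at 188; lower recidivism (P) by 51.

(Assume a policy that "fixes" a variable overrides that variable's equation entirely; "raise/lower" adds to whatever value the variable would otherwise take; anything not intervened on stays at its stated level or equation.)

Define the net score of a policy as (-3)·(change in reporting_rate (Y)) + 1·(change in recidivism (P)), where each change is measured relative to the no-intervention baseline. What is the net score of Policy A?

9

Baseline:
  N = 108
  U = 133
  P = 116 − 6·108 = -532
  X = 25 + 4·108 + (-532) = -75
  J = 242 + 5·(-532) − 6·(-75) = -1968
  Y = 225 − 5·133 + 5·(-1968) = -10280
Policy A (U := 188, P − 51):
  N = 108
  U = 188
  P = 116 − 6·108 (−51 from intervention) = -583
  X = 25 + 4·108 + (-583) = -126
  J = 242 + 5·(-583) − 6·(-126) = -1917
  Y = 225 − 5·188 + 5·(-1917) = -10300
ΔY = -10300 − (-10280) = -20; ΔP = -583 − (-532) = -51
Score = (-3)·(-20) + 1·(-51) = 9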